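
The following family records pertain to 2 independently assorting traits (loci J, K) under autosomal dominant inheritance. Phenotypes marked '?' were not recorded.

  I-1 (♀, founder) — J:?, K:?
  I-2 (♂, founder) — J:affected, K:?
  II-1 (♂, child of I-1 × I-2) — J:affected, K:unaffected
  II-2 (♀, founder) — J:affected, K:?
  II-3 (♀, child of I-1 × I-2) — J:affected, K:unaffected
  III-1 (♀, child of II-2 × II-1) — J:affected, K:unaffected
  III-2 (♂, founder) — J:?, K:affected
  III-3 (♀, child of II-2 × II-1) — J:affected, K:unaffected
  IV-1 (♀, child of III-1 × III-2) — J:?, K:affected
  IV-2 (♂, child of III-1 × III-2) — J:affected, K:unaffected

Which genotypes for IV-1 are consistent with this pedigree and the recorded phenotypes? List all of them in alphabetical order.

J/I-1 ? ·: jj|Jj|JJ
J/I-2 aff ·: Jj|JJ
J/II-1 aff I-1×I-2: Jj|JJ
J/II-2 aff ·: Jj|JJ
J/II-3 aff I-1×I-2: Jj|JJ
J/III-1 aff II-2×II-1: Jj|JJ
J/III-2 ? ·: jj|Jj|JJ
J/III-3 aff II-2×II-1: Jj|JJ
J/IV-1 ? III-1×III-2: jj|Jj|JJ
J/IV-2 aff III-1×III-2: Jj|JJ
⇒ J over [I-1,I-2,II-1,II-2,II-3,III-1,III-2,III-3,IV-1,IV-2]: 870 consistent
K/I-1 ? ·: kk|Kk
K/I-2 ? ·: kk|Kk
K/II-1 un I-1×I-2: kk
K/II-2 ? ·: kk|Kk
K/II-3 un I-1×I-2: kk
K/III-1 un II-2×II-1: kk
K/III-2 aff ·: Kk
K/III-3 un II-2×II-1: kk
K/IV-1 aff III-1×III-2: Kk
K/IV-2 un III-1×III-2: kk
⇒ K over [I-1,I-2,II-1,II-2,II-3,III-1,III-2,III-3,IV-1,IV-2]: 8 consistent

IV-1 ∈ {JJ Kk, Jj Kk, jj Kk}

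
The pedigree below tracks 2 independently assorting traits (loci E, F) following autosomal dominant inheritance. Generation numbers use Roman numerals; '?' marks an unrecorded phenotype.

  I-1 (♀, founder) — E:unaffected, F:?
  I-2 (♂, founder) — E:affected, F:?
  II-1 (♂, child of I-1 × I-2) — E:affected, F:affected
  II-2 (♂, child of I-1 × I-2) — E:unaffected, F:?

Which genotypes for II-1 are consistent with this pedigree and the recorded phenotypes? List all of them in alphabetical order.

II-1 ∈ {Ee FF, Ee Ff}

E/I-1 un ·: ee
E/I-2 aff ·: Ee
E/II-1 aff I-1×I-2: Ee
E/II-2 un I-1×I-2: ee
⇒ E over [I-1,I-2,II-1,II-2]: 1 consistent
F/I-1 ? ·: ff|Ff|FF
F/I-2 ? ·: ff|Ff|FF
F/II-1 aff I-1×I-2: Ff|FF
F/II-2 ? I-1×I-2: ff|Ff|FF
⇒ F over [I-1,I-2,II-1,II-2]: 21 consistent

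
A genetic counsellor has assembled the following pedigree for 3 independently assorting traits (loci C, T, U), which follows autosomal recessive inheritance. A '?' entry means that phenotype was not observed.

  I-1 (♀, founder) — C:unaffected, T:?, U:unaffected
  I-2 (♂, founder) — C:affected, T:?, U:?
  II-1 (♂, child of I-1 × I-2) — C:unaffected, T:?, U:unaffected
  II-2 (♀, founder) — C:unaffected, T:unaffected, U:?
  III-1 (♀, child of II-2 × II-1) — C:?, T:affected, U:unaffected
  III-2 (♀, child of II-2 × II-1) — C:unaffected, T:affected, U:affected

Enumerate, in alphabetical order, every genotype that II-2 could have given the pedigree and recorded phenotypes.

C/I-1 un ·: CC|Cc
C/I-2 aff ·: cc
C/II-1 un I-1×I-2: Cc
C/II-2 un ·: CC|Cc
C/III-1 ? II-2×II-1: CC|Cc|cc
C/III-2 un II-2×II-1: CC|Cc
⇒ C over [I-1,I-2,II-1,II-2,III-1,III-2]: 20 consistent
T/I-1 ? ·: TT|Tt|tt
T/I-2 ? ·: TT|Tt|tt
T/II-1 ? I-1×I-2: Tt|tt
T/II-2 un ·: Tt
T/III-1 aff II-2×II-1: tt
T/III-2 aff II-2×II-1: tt
⇒ T over [I-1,I-2,II-1,II-2,III-1,III-2]: 11 consistent
U/I-1 un ·: UU|Uu
U/I-2 ? ·: UU|Uu|uu
U/II-1 un I-1×I-2: Uu
U/II-2 ? ·: Uu|uu
U/III-1 un II-2×II-1: UU|Uu
U/III-2 aff II-2×II-1: uu
⇒ U over [I-1,I-2,II-1,II-2,III-1,III-2]: 15 consistent

II-2 ∈ {CC Tt Uu, CC Tt uu, Cc Tt Uu, Cc Tt uu}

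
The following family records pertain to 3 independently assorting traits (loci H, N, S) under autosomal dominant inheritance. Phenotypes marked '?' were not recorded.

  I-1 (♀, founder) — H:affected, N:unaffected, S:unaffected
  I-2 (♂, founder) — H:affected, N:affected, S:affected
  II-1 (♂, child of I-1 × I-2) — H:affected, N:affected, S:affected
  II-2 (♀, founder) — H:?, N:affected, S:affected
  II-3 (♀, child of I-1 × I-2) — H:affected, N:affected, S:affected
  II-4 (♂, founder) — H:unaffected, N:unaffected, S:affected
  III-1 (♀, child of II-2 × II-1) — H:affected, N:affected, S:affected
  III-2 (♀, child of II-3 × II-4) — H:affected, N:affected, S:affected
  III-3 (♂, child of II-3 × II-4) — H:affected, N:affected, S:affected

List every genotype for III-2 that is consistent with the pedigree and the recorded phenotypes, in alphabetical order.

III-2 ∈ {Hh Nn SS, Hh Nn Ss}

H/I-1 aff ·: Hh|HH
H/I-2 aff ·: Hh|HH
H/II-1 aff I-1×I-2: Hh|HH
H/II-2 ? ·: hh|Hh|HH
H/II-3 aff I-1×I-2: Hh|HH
H/II-4 un ·: hh
H/III-1 aff II-2×II-1: Hh|HH
H/III-2 aff II-3×II-4: Hh
H/III-3 aff II-3×II-4: Hh
⇒ H over [I-1,I-2,II-1,II-2,II-3,II-4,III-1,III-2,III-3]: 58 consistent
N/I-1 un ·: nn
N/I-2 aff ·: Nn|NN
N/II-1 aff I-1×I-2: Nn
N/II-2 aff ·: Nn|NN
N/II-3 aff I-1×I-2: Nn
N/II-4 un ·: nn
N/III-1 aff II-2×II-1: Nn|NN
N/III-2 aff II-3×II-4: Nn
N/III-3 aff II-3×II-4: Nn
⇒ N over [I-1,I-2,II-1,II-2,II-3,II-4,III-1,III-2,III-3]: 8 consistent
S/I-1 un ·: ss
S/I-2 aff ·: Ss|SS
S/II-1 aff I-1×I-2: Ss
S/II-2 aff ·: Ss|SS
S/II-3 aff I-1×I-2: Ss
S/II-4 aff ·: Ss|SS
S/III-1 aff II-2×II-1: Ss|SS
S/III-2 aff II-3×II-4: Ss|SS
S/III-3 aff II-3×II-4: Ss|SS
⇒ S over [I-1,I-2,II-1,II-2,II-3,II-4,III-1,III-2,III-3]: 64 consistent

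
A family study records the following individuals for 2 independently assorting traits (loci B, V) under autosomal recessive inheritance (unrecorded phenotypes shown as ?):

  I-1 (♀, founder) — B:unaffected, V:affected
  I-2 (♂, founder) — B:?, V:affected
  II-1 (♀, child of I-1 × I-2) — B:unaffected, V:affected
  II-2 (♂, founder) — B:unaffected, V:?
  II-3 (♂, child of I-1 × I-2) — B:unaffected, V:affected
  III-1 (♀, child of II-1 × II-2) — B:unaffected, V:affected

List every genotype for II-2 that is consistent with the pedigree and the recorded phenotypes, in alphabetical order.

II-2 ∈ {BB Vv, BB vv, Bb Vv, Bb vv}

B/I-1 un ·: BB|Bb
B/I-2 ? ·: BB|Bb|bb
B/II-1 un I-1×I-2: BB|Bb
B/II-2 un ·: BB|Bb
B/II-3 un I-1×I-2: BB|Bb
B/III-1 un II-1×II-2: BB|Bb
⇒ B over [I-1,I-2,II-1,II-2,II-3,III-1]: 53 consistent
V/I-1 aff ·: vv
V/I-2 aff ·: vv
V/II-1 aff I-1×I-2: vv
V/II-2 ? ·: Vv|vv
V/II-3 aff I-1×I-2: vv
V/III-1 aff II-1×II-2: vv
⇒ V over [I-1,I-2,II-1,II-2,II-3,III-1]: 2 consistent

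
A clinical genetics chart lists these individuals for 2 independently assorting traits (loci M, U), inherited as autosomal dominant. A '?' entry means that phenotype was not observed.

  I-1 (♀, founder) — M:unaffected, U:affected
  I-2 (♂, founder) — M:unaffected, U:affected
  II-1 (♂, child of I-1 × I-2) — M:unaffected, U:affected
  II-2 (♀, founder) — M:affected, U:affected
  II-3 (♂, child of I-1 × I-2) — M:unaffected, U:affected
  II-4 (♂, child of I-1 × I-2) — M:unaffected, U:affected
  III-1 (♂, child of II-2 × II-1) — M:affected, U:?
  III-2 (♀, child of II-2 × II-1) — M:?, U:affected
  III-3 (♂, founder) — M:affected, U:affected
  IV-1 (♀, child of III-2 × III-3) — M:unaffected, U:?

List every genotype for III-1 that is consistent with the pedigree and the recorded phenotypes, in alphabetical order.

III-1 ∈ {Mm UU, Mm Uu, Mm uu}

M/I-1 un ·: mm
M/I-2 un ·: mm
M/II-1 un I-1×I-2: mm
M/II-2 aff ·: Mm|MM
M/II-3 un I-1×I-2: mm
M/II-4 un I-1×I-2: mm
M/III-1 aff II-2×II-1: Mm
M/III-2 ? II-2×II-1: mm|Mm
M/III-3 aff ·: Mm
M/IV-1 un III-2×III-3: mm
⇒ M over [I-1,I-2,II-1,II-2,II-3,II-4,III-1,III-2,III-3,IV-1]: 3 consistent
U/I-1 aff ·: Uu|UU
U/I-2 aff ·: Uu|UU
U/II-1 aff I-1×I-2: Uu|UU
U/II-2 aff ·: Uu|UU
U/II-3 aff I-1×I-2: Uu|UU
U/II-4 aff I-1×I-2: Uu|UU
U/III-1 ? II-2×II-1: uu|Uu|UU
U/III-2 aff II-2×II-1: Uu|UU
U/III-3 aff ·: Uu|UU
U/IV-1 ? III-2×III-3: uu|Uu|UU
⇒ U over [I-1,I-2,II-1,II-2,II-3,II-4,III-1,III-2,III-3,IV-1]: 727 consistent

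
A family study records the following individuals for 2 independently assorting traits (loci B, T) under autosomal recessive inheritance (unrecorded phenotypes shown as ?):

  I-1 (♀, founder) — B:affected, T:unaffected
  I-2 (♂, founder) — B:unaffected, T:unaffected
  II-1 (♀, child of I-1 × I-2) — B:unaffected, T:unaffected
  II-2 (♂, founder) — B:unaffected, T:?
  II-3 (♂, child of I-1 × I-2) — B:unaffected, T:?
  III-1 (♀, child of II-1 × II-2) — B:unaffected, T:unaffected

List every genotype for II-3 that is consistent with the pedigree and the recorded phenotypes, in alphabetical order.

B/I-1 aff ·: bb
B/I-2 un ·: BB|Bb
B/II-1 un I-1×I-2: Bb
B/II-2 un ·: BB|Bb
B/II-3 un I-1×I-2: Bb
B/III-1 un II-1×II-2: BB|Bb
⇒ B over [I-1,I-2,II-1,II-2,II-3,III-1]: 8 consistent
T/I-1 un ·: TT|Tt
T/I-2 un ·: TT|Tt
T/II-1 un I-1×I-2: TT|Tt
T/II-2 ? ·: TT|Tt|tt
T/II-3 ? I-1×I-2: TT|Tt|tt
T/III-1 un II-1×II-2: TT|Tt
⇒ T over [I-1,I-2,II-1,II-2,II-3,III-1]: 67 consistent

II-3 ∈ {Bb TT, Bb Tt, Bb tt}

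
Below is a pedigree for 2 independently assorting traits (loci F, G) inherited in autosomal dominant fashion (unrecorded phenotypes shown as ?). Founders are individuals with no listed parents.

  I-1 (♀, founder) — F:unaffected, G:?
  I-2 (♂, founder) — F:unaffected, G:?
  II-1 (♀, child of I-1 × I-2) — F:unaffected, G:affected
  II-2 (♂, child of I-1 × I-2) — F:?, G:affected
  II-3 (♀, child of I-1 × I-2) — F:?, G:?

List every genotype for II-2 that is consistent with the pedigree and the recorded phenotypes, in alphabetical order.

II-2 ∈ {ff GG, ff Gg}

F/I-1 un ·: ff
F/I-2 un ·: ff
F/II-1 un I-1×I-2: ff
F/II-2 ? I-1×I-2: ff
F/II-3 ? I-1×I-2: ff
⇒ F over [I-1,I-2,II-1,II-2,II-3]: 1 consistent
G/I-1 ? ·: gg|Gg|GG
G/I-2 ? ·: gg|Gg|GG
G/II-1 aff I-1×I-2: Gg|GG
G/II-2 aff I-1×I-2: Gg|GG
G/II-3 ? I-1×I-2: gg|Gg|GG
⇒ G over [I-1,I-2,II-1,II-2,II-3]: 35 consistent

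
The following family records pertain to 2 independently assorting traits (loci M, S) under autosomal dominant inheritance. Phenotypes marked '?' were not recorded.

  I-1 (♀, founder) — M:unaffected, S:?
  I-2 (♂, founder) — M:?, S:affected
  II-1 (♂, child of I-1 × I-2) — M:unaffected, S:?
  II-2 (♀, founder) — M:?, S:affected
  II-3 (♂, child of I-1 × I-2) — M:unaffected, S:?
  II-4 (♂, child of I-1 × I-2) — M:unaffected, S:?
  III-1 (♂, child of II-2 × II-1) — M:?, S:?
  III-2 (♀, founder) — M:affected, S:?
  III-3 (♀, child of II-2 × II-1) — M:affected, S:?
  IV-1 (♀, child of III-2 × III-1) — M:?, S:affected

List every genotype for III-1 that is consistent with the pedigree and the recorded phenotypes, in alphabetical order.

M/I-1 un ·: mm
M/I-2 ? ·: mm|Mm
M/II-1 un I-1×I-2: mm
M/II-2 ? ·: Mm|MM
M/II-3 un I-1×I-2: mm
M/II-4 un I-1×I-2: mm
M/III-1 ? II-2×II-1: mm|Mm
M/III-2 aff ·: Mm|MM
M/III-3 aff II-2×II-1: Mm
M/IV-1 ? III-2×III-1: mm|Mm|MM
⇒ M over [I-1,I-2,II-1,II-2,II-3,II-4,III-1,III-2,III-3,IV-1]: 26 consistent
S/I-1 ? ·: ss|Ss|SS
S/I-2 aff ·: Ss|SS
S/II-1 ? I-1×I-2: ss|Ss|SS
S/II-2 aff ·: Ss|SS
S/II-3 ? I-1×I-2: ss|Ss|SS
S/II-4 ? I-1×I-2: ss|Ss|SS
S/III-1 ? II-2×II-1: ss|Ss|SS
S/III-2 ? ·: ss|Ss|SS
S/III-3 ? II-2×II-1: ss|Ss|SS
S/IV-1 aff III-2×III-1: Ss|SS
⇒ S over [I-1,I-2,II-1,II-2,II-3,II-4,III-1,III-2,III-3,IV-1]: 1765 consistent

III-1 ∈ {Mm SS, Mm Ss, Mm ss, mm SS, mm Ss, mm ss}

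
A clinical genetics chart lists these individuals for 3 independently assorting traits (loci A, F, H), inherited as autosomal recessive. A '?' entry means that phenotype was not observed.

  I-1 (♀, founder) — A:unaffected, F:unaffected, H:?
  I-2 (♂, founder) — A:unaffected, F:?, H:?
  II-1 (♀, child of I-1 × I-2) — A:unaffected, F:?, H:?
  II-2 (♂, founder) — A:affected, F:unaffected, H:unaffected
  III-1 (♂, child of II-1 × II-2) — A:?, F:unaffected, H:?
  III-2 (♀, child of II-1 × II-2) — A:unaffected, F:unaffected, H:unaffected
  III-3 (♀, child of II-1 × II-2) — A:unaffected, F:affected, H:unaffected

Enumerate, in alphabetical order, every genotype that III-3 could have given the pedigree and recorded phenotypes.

A/I-1 un ·: AA|Aa
A/I-2 un ·: AA|Aa
A/II-1 un I-1×I-2: AA|Aa
A/II-2 aff ·: aa
A/III-1 ? II-1×II-2: Aa|aa
A/III-2 un II-1×II-2: Aa
A/III-3 un II-1×II-2: Aa
⇒ A over [I-1,I-2,II-1,II-2,III-1,III-2,III-3]: 10 consistent
F/I-1 un ·: FF|Ff
F/I-2 ? ·: FF|Ff|ff
F/II-1 ? I-1×I-2: Ff|ff
F/II-2 un ·: Ff
F/III-1 un II-1×II-2: FF|Ff
F/III-2 un II-1×II-2: FF|Ff
F/III-3 aff II-1×II-2: ff
⇒ F over [I-1,I-2,II-1,II-2,III-1,III-2,III-3]: 22 consistent
H/I-1 ? ·: HH|Hh|hh
H/I-2 ? ·: HH|Hh|hh
H/II-1 ? I-1×I-2: HH|Hh|hh
H/II-2 un ·: HH|Hh
H/III-1 ? II-1×II-2: HH|Hh|hh
H/III-2 un II-1×II-2: HH|Hh
H/III-3 un II-1×II-2: HH|Hh
⇒ H over [I-1,I-2,II-1,II-2,III-1,III-2,III-3]: 188 consistent

III-3 ∈ {Aa ff HH, Aa ff Hh}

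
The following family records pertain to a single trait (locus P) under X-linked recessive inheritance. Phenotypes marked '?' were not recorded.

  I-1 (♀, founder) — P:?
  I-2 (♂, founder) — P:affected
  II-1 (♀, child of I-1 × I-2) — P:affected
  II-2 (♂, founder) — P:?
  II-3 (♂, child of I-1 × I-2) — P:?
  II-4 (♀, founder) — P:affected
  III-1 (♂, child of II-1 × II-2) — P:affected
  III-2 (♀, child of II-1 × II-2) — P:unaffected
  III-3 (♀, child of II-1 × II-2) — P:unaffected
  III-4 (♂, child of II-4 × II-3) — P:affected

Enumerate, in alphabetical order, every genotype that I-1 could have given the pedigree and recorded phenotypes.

P/I-1 ? ·: X^PX^p|X^pX^p
P/I-2 aff ·: X^pY
P/II-1 aff I-1×I-2: X^pX^p
P/II-2 ? ·: X^PY
P/II-3 ? I-1×I-2: X^PY|X^pY
P/II-4 aff ·: X^pX^p
P/III-1 aff II-1×II-2: X^pY
P/III-2 un II-1×II-2: X^PX^p
P/III-3 un II-1×II-2: X^PX^p
P/III-4 aff II-4×II-3: X^pY
⇒ P over [I-1,I-2,II-1,II-2,II-3,II-4,III-1,III-2,III-3,III-4]: 3 consistent

I-1 ∈ {X^PX^p, X^pX^p}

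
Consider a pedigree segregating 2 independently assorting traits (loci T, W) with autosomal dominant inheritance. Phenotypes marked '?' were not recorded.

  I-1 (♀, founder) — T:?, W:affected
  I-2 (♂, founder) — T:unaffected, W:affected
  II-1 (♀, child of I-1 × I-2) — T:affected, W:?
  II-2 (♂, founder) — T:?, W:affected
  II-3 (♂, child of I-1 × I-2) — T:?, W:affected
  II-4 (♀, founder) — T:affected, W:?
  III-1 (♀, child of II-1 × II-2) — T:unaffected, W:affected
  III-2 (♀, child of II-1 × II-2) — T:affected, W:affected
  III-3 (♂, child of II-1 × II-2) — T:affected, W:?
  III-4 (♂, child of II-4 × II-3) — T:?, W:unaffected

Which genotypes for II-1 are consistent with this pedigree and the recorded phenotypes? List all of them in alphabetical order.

II-1 ∈ {Tt WW, Tt Ww, Tt ww}

T/I-1 ? ·: Tt|TT
T/I-2 un ·: tt
T/II-1 aff I-1×I-2: Tt
T/II-2 ? ·: tt|Tt
T/II-3 ? I-1×I-2: tt|Tt
T/II-4 aff ·: Tt|TT
T/III-1 un II-1×II-2: tt
T/III-2 aff II-1×II-2: Tt|TT
T/III-3 aff II-1×II-2: Tt|TT
T/III-4 ? II-4×II-3: tt|Tt|TT
⇒ T over [I-1,I-2,II-1,II-2,II-3,II-4,III-1,III-2,III-3,III-4]: 65 consistent
W/I-1 aff ·: Ww|WW
W/I-2 aff ·: Ww|WW
W/II-1 ? I-1×I-2: ww|Ww|WW
W/II-2 aff ·: Ww|WW
W/II-3 aff I-1×I-2: Ww
W/II-4 ? ·: ww|Ww
W/III-1 aff II-1×II-2: Ww|WW
W/III-2 aff II-1×II-2: Ww|WW
W/III-3 ? II-1×II-2: ww|Ww|WW
W/III-4 un II-4×II-3: ww
⇒ W over [I-1,I-2,II-1,II-2,II-3,II-4,III-1,III-2,III-3,III-4]: 180 consistent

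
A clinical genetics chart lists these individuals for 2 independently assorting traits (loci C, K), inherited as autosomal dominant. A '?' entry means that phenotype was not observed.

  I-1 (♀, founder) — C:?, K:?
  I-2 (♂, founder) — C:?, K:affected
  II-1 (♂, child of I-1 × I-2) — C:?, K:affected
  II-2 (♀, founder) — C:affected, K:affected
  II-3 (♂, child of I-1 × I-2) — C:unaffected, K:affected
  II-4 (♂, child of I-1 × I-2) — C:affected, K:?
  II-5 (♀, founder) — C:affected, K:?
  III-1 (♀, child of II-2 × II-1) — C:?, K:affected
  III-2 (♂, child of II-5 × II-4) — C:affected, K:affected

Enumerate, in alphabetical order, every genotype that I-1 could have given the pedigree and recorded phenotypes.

I-1 ∈ {Cc KK, Cc Kk, Cc kk, cc KK, cc Kk, cc kk}

C/I-1 ? ·: cc|Cc
C/I-2 ? ·: cc|Cc
C/II-1 ? I-1×I-2: cc|Cc|CC
C/II-2 aff ·: Cc|CC
C/II-3 un I-1×I-2: cc
C/II-4 aff I-1×I-2: Cc|CC
C/II-5 aff ·: Cc|CC
C/III-1 ? II-2×II-1: cc|Cc|CC
C/III-2 aff II-5×II-4: Cc|CC
⇒ C over [I-1,I-2,II-1,II-2,II-3,II-4,II-5,III-1,III-2]: 141 consistent
K/I-1 ? ·: kk|Kk|KK
K/I-2 aff ·: Kk|KK
K/II-1 aff I-1×I-2: Kk|KK
K/II-2 aff ·: Kk|KK
K/II-3 aff I-1×I-2: Kk|KK
K/II-4 ? I-1×I-2: kk|Kk|KK
K/II-5 ? ·: kk|Kk|KK
K/III-1 aff II-2×II-1: Kk|KK
K/III-2 aff II-5×II-4: Kk|KK
⇒ K over [I-1,I-2,II-1,II-2,II-3,II-4,II-5,III-1,III-2]: 466 consistent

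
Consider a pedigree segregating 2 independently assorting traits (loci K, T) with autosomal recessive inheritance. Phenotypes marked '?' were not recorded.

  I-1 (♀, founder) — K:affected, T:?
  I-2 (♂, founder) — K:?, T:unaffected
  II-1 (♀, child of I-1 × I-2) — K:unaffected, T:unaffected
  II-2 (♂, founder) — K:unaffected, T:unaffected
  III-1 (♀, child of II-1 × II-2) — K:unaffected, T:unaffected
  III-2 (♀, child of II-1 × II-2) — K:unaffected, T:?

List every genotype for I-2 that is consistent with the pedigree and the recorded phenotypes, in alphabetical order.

K/I-1 aff ·: kk
K/I-2 ? ·: KK|Kk
K/II-1 un I-1×I-2: Kk
K/II-2 un ·: KK|Kk
K/III-1 un II-1×II-2: KK|Kk
K/III-2 un II-1×II-2: KK|Kk
⇒ K over [I-1,I-2,II-1,II-2,III-1,III-2]: 16 consistent
T/I-1 ? ·: TT|Tt|tt
T/I-2 un ·: TT|Tt
T/II-1 un I-1×I-2: TT|Tt
T/II-2 un ·: TT|Tt
T/III-1 un II-1×II-2: TT|Tt
T/III-2 ? II-1×II-2: TT|Tt|tt
⇒ T over [I-1,I-2,II-1,II-2,III-1,III-2]: 70 consistent

I-2 ∈ {KK TT, KK Tt, Kk TT, Kk Tt}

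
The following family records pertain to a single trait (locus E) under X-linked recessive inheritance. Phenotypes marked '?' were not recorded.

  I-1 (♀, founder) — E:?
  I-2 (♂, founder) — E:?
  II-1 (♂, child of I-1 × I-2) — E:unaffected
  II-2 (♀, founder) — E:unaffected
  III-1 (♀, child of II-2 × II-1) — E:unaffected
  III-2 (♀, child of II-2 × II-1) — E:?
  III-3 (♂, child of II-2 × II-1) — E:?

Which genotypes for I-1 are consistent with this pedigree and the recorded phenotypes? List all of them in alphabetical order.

I-1 ∈ {X^EX^E, X^EX^e}

E/I-1 ? ·: X^EX^E|X^EX^e
E/I-2 ? ·: X^EY|X^eY
E/II-1 un I-1×I-2: X^EY
E/II-2 un ·: X^EX^E|X^EX^e
E/III-1 un II-2×II-1: X^EX^E|X^EX^e
E/III-2 ? II-2×II-1: X^EX^E|X^EX^e
E/III-3 ? II-2×II-1: X^EY|X^eY
⇒ E over [I-1,I-2,II-1,II-2,III-1,III-2,III-3]: 36 consistent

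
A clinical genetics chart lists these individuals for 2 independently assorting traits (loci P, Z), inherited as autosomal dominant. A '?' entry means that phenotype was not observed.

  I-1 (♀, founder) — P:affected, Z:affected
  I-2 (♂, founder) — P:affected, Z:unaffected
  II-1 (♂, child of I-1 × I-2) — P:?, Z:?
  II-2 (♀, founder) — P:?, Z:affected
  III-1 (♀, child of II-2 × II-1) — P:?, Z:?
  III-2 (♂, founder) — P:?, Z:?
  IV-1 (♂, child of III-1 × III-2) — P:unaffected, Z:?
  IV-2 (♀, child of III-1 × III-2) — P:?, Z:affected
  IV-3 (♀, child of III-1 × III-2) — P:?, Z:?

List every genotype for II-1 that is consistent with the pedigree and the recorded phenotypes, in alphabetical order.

II-1 ∈ {PP Zz, PP zz, Pp Zz, Pp zz, pp Zz, pp zz}

P/I-1 aff ·: Pp|PP
P/I-2 aff ·: Pp|PP
P/II-1 ? I-1×I-2: pp|Pp|PP
P/II-2 ? ·: pp|Pp|PP
P/III-1 ? II-2×II-1: pp|Pp
P/III-2 ? ·: pp|Pp
P/IV-1 un III-1×III-2: pp
P/IV-2 ? III-1×III-2: pp|Pp|PP
P/IV-3 ? III-1×III-2: pp|Pp|PP
⇒ P over [I-1,I-2,II-1,II-2,III-1,III-2,IV-1,IV-2,IV-3]: 287 consistent
Z/I-1 aff ·: Zz|ZZ
Z/I-2 un ·: zz
Z/II-1 ? I-1×I-2: zz|Zz
Z/II-2 aff ·: Zz|ZZ
Z/III-1 ? II-2×II-1: zz|Zz|ZZ
Z/III-2 ? ·: zz|Zz|ZZ
Z/IV-1 ? III-1×III-2: zz|Zz|ZZ
Z/IV-2 aff III-1×III-2: Zz|ZZ
Z/IV-3 ? III-1×III-2: zz|Zz|ZZ
⇒ Z over [I-1,I-2,II-1,II-2,III-1,III-2,IV-1,IV-2,IV-3]: 235 consistent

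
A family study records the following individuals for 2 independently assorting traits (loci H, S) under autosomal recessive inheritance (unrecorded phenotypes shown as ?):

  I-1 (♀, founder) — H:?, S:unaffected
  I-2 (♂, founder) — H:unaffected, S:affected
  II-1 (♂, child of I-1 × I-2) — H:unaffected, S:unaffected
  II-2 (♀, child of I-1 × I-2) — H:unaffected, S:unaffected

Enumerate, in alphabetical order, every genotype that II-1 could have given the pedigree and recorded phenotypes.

H/I-1 ? ·: HH|Hh|hh
H/I-2 un ·: HH|Hh
H/II-1 un I-1×I-2: HH|Hh
H/II-2 un I-1×I-2: HH|Hh
⇒ H over [I-1,I-2,II-1,II-2]: 15 consistent
S/I-1 un ·: SS|Ss
S/I-2 aff ·: ss
S/II-1 un I-1×I-2: Ss
S/II-2 un I-1×I-2: Ss
⇒ S over [I-1,I-2,II-1,II-2]: 2 consistent

II-1 ∈ {HH Ss, Hh Ss}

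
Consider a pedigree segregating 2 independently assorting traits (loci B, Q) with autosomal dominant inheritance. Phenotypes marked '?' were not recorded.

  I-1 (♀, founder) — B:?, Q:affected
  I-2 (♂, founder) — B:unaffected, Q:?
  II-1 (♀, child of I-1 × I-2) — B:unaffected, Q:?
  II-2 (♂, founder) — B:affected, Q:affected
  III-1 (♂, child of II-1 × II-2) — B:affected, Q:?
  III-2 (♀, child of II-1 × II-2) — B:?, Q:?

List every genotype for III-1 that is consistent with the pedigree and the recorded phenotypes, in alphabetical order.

B/I-1 ? ·: bb|Bb
B/I-2 un ·: bb
B/II-1 un I-1×I-2: bb
B/II-2 aff ·: Bb|BB
B/III-1 aff II-1×II-2: Bb
B/III-2 ? II-1×II-2: bb|Bb
⇒ B over [I-1,I-2,II-1,II-2,III-1,III-2]: 6 consistent
Q/I-1 aff ·: Qq|QQ
Q/I-2 ? ·: qq|Qq|QQ
Q/II-1 ? I-1×I-2: qq|Qq|QQ
Q/II-2 aff ·: Qq|QQ
Q/III-1 ? II-1×II-2: qq|Qq|QQ
Q/III-2 ? II-1×II-2: qq|Qq|QQ
⇒ Q over [I-1,I-2,II-1,II-2,III-1,III-2]: 95 consistent

III-1 ∈ {Bb QQ, Bb Qq, Bb qq}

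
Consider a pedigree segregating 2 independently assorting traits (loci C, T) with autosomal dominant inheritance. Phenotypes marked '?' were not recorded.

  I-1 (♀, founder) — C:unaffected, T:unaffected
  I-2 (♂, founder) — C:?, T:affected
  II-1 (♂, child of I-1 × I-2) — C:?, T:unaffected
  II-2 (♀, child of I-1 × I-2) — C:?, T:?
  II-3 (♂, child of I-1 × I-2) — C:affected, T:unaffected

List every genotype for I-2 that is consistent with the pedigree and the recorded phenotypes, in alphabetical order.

C/I-1 un ·: cc
C/I-2 ? ·: Cc|CC
C/II-1 ? I-1×I-2: cc|Cc
C/II-2 ? I-1×I-2: cc|Cc
C/II-3 aff I-1×I-2: Cc
⇒ C over [I-1,I-2,II-1,II-2,II-3]: 5 consistent
T/I-1 un ·: tt
T/I-2 aff ·: Tt
T/II-1 un I-1×I-2: tt
T/II-2 ? I-1×I-2: tt|Tt
T/II-3 un I-1×I-2: tt
⇒ T over [I-1,I-2,II-1,II-2,II-3]: 2 consistent

I-2 ∈ {CC Tt, Cc Tt}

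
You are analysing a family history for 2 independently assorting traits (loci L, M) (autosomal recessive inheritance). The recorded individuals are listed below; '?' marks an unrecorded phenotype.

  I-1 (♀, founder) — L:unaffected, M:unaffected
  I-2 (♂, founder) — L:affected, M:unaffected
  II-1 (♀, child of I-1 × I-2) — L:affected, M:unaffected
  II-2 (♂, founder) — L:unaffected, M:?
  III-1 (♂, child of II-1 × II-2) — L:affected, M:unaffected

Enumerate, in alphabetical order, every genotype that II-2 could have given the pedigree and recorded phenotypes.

II-2 ∈ {Ll MM, Ll Mm, Ll mm}

L/I-1 un ·: Ll
L/I-2 aff ·: ll
L/II-1 aff I-1×I-2: ll
L/II-2 un ·: Ll
L/III-1 aff II-1×II-2: ll
⇒ L over [I-1,I-2,II-1,II-2,III-1]: 1 consistent
M/I-1 un ·: MM|Mm
M/I-2 un ·: MM|Mm
M/II-1 un I-1×I-2: MM|Mm
M/II-2 ? ·: MM|Mm|mm
M/III-1 un II-1×II-2: MM|Mm
⇒ M over [I-1,I-2,II-1,II-2,III-1]: 31 consistent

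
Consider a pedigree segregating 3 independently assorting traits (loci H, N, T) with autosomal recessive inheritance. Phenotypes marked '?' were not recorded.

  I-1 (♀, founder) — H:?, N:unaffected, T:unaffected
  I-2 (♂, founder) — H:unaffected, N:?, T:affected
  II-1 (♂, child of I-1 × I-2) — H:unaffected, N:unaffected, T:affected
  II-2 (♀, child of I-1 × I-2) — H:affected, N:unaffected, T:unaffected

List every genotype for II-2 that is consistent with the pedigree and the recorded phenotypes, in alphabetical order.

H/I-1 ? ·: Hh|hh
H/I-2 un ·: Hh
H/II-1 un I-1×I-2: HH|Hh
H/II-2 aff I-1×I-2: hh
⇒ H over [I-1,I-2,II-1,II-2]: 3 consistent
N/I-1 un ·: NN|Nn
N/I-2 ? ·: NN|Nn|nn
N/II-1 un I-1×I-2: NN|Nn
N/II-2 un I-1×I-2: NN|Nn
⇒ N over [I-1,I-2,II-1,II-2]: 15 consistent
T/I-1 un ·: Tt
T/I-2 aff ·: tt
T/II-1 aff I-1×I-2: tt
T/II-2 un I-1×I-2: Tt
⇒ T over [I-1,I-2,II-1,II-2]: 1 consistent

II-2 ∈ {hh NN Tt, hh Nn Tt}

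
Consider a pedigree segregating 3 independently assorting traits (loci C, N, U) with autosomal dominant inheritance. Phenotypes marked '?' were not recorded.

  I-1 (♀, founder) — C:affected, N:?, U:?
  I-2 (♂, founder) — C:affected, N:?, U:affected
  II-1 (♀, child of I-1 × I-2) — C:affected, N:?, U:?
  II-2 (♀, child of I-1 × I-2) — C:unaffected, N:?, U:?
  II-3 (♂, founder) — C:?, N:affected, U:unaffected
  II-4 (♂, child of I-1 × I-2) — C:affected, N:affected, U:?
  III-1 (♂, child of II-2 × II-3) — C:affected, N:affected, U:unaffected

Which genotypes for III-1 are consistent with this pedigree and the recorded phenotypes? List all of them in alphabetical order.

C/I-1 aff ·: Cc
C/I-2 aff ·: Cc
C/II-1 aff I-1×I-2: Cc|CC
C/II-2 un I-1×I-2: cc
C/II-3 ? ·: Cc|CC
C/II-4 aff I-1×I-2: Cc|CC
C/III-1 aff II-2×II-3: Cc
⇒ C over [I-1,I-2,II-1,II-2,II-3,II-4,III-1]: 8 consistent
N/I-1 ? ·: nn|Nn|NN
N/I-2 ? ·: nn|Nn|NN
N/II-1 ? I-1×I-2: nn|Nn|NN
N/II-2 ? I-1×I-2: nn|Nn|NN
N/II-3 aff ·: Nn|NN
N/II-4 aff I-1×I-2: Nn|NN
N/III-1 aff II-2×II-3: Nn|NN
⇒ N over [I-1,I-2,II-1,II-2,II-3,II-4,III-1]: 145 consistent
U/I-1 ? ·: uu|Uu|UU
U/I-2 aff ·: Uu|UU
U/II-1 ? I-1×I-2: uu|Uu|UU
U/II-2 ? I-1×I-2: uu|Uu
U/II-3 un ·: uu
U/II-4 ? I-1×I-2: uu|Uu|UU
U/III-1 un II-2×II-3: uu
⇒ U over [I-1,I-2,II-1,II-2,II-3,II-4,III-1]: 35 consistent

III-1 ∈ {Cc NN uu, Cc Nn uu}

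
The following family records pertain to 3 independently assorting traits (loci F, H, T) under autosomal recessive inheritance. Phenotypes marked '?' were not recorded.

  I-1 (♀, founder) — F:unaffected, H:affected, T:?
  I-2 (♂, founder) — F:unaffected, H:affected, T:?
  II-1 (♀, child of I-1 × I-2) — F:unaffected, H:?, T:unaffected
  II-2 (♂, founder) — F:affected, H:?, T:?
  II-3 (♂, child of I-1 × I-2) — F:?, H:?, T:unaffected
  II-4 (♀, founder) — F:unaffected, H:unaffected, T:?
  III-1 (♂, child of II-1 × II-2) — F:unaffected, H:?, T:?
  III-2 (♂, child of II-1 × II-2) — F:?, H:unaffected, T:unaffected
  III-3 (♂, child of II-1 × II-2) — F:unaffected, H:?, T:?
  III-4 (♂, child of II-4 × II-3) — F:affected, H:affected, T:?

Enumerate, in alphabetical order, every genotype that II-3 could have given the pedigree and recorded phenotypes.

II-3 ∈ {Ff hh TT, Ff hh Tt, ff hh TT, ff hh Tt}

F/I-1 un ·: FF|Ff
F/I-2 un ·: FF|Ff
F/II-1 un I-1×I-2: FF|Ff
F/II-2 aff ·: ff
F/II-3 ? I-1×I-2: Ff|ff
F/II-4 un ·: Ff
F/III-1 un II-1×II-2: Ff
F/III-2 ? II-1×II-2: Ff|ff
F/III-3 un II-1×II-2: Ff
F/III-4 aff II-4×II-3: ff
⇒ F over [I-1,I-2,II-1,II-2,II-3,II-4,III-1,III-2,III-3,III-4]: 12 consistent
H/I-1 aff ·: hh
H/I-2 aff ·: hh
H/II-1 ? I-1×I-2: hh
H/II-2 ? ·: HH|Hh
H/II-3 ? I-1×I-2: hh
H/II-4 un ·: Hh
H/III-1 ? II-1×II-2: Hh|hh
H/III-2 un II-1×II-2: Hh
H/III-3 ? II-1×II-2: Hh|hh
H/III-4 aff II-4×II-3: hh
⇒ H over [I-1,I-2,II-1,II-2,II-3,II-4,III-1,III-2,III-3,III-4]: 5 consistent
T/I-1 ? ·: TT|Tt|tt
T/I-2 ? ·: TT|Tt|tt
T/II-1 un I-1×I-2: TT|Tt
T/II-2 ? ·: TT|Tt|tt
T/II-3 un I-1×I-2: TT|Tt
T/II-4 ? ·: TT|Tt|tt
T/III-1 ? II-1×II-2: TT|Tt|tt
T/III-2 un II-1×II-2: TT|Tt
T/III-3 ? II-1×II-2: TT|Tt|tt
T/III-4 ? II-4×II-3: TT|Tt|tt
⇒ T over [I-1,I-2,II-1,II-2,II-3,II-4,III-1,III-2,III-3,III-4]: 2200 consistent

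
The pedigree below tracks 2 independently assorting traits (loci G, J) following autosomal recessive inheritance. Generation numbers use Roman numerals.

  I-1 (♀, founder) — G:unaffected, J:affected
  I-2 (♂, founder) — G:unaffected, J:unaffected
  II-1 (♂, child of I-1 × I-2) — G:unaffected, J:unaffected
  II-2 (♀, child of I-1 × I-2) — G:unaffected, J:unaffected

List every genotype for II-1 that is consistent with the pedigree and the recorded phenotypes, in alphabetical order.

G/I-1 un ·: GG|Gg
G/I-2 un ·: GG|Gg
G/II-1 un I-1×I-2: GG|Gg
G/II-2 un I-1×I-2: GG|Gg
⇒ G over [I-1,I-2,II-1,II-2]: 13 consistent
J/I-1 aff ·: jj
J/I-2 un ·: JJ|Jj
J/II-1 un I-1×I-2: Jj
J/II-2 un I-1×I-2: Jj
⇒ J over [I-1,I-2,II-1,II-2]: 2 consistent

II-1 ∈ {GG Jj, Gg Jj}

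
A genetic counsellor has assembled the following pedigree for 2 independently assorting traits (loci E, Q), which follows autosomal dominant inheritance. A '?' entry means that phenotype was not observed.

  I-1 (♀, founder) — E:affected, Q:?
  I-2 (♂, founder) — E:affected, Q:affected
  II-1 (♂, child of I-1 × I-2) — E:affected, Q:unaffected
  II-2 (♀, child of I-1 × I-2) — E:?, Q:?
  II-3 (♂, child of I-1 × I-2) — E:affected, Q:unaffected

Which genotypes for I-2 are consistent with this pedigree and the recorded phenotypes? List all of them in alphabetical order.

I-2 ∈ {EE Qq, Ee Qq}

E/I-1 aff ·: Ee|EE
E/I-2 aff ·: Ee|EE
E/II-1 aff I-1×I-2: Ee|EE
E/II-2 ? I-1×I-2: ee|Ee|EE
E/II-3 aff I-1×I-2: Ee|EE
⇒ E over [I-1,I-2,II-1,II-2,II-3]: 29 consistent
Q/I-1 ? ·: qq|Qq
Q/I-2 aff ·: Qq
Q/II-1 un I-1×I-2: qq
Q/II-2 ? I-1×I-2: qq|Qq|QQ
Q/II-3 un I-1×I-2: qq
⇒ Q over [I-1,I-2,II-1,II-2,II-3]: 5 consistent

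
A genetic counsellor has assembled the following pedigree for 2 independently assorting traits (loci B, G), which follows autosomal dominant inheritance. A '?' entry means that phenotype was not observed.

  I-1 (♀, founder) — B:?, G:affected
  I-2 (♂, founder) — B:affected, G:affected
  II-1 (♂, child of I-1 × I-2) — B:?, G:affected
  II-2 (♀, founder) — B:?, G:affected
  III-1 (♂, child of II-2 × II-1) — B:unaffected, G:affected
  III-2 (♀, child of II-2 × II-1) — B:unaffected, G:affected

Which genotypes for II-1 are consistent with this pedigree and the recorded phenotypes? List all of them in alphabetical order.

B/I-1 ? ·: bb|Bb|BB
B/I-2 aff ·: Bb|BB
B/II-1 ? I-1×I-2: bb|Bb
B/II-2 ? ·: bb|Bb
B/III-1 un II-2×II-1: bb
B/III-2 un II-2×II-1: bb
⇒ B over [I-1,I-2,II-1,II-2,III-1,III-2]: 14 consistent
G/I-1 aff ·: Gg|GG
G/I-2 aff ·: Gg|GG
G/II-1 aff I-1×I-2: Gg|GG
G/II-2 aff ·: Gg|GG
G/III-1 aff II-2×II-1: Gg|GG
G/III-2 aff II-2×II-1: Gg|GG
⇒ G over [I-1,I-2,II-1,II-2,III-1,III-2]: 44 consistent

II-1 ∈ {Bb GG, Bb Gg, bb GG, bb Gg}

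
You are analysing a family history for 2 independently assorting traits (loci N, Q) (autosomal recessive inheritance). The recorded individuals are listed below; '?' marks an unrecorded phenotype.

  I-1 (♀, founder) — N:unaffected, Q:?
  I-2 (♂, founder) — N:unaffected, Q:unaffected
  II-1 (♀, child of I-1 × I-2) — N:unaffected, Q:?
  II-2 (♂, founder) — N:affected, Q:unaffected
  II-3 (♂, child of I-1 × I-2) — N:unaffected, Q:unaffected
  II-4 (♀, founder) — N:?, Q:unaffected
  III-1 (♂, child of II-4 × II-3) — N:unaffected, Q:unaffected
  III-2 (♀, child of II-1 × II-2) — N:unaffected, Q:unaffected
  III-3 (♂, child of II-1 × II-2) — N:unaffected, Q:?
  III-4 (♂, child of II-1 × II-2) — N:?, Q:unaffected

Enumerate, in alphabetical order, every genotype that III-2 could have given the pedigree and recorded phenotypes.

III-2 ∈ {Nn QQ, Nn Qq}

N/I-1 un ·: NN|Nn
N/I-2 un ·: NN|Nn
N/II-1 un I-1×I-2: NN|Nn
N/II-2 aff ·: nn
N/II-3 un I-1×I-2: NN|Nn
N/II-4 ? ·: NN|Nn|nn
N/III-1 un II-4×II-3: NN|Nn
N/III-2 un II-1×II-2: Nn
N/III-3 un II-1×II-2: Nn
N/III-4 ? II-1×II-2: Nn|nn
⇒ N over [I-1,I-2,II-1,II-2,II-3,II-4,III-1,III-2,III-3,III-4]: 85 consistent
Q/I-1 ? ·: QQ|Qq|qq
Q/I-2 un ·: QQ|Qq
Q/II-1 ? I-1×I-2: QQ|Qq|qq
Q/II-2 un ·: QQ|Qq
Q/II-3 un I-1×I-2: QQ|Qq
Q/II-4 un ·: QQ|Qq
Q/III-1 un II-4×II-3: QQ|Qq
Q/III-2 un II-1×II-2: QQ|Qq
Q/III-3 ? II-1×II-2: QQ|Qq|qq
Q/III-4 un II-1×II-2: QQ|Qq
⇒ Q over [I-1,I-2,II-1,II-2,II-3,II-4,III-1,III-2,III-3,III-4]: 829 consistent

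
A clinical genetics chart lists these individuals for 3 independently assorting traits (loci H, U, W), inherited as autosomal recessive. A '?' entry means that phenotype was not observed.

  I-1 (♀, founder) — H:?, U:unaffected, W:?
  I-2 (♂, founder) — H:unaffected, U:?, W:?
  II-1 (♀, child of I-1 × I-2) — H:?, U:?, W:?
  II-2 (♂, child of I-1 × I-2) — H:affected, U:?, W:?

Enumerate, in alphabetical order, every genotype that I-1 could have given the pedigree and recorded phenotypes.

I-1 ∈ {Hh UU WW, Hh UU Ww, Hh UU ww, Hh Uu WW, Hh Uu Ww, Hh Uu ww, hh UU WW, hh UU Ww, hh UU ww, hh Uu WW, hh Uu Ww, hh Uu ww}

H/I-1 ? ·: Hh|hh
H/I-2 un ·: Hh
H/II-1 ? I-1×I-2: HH|Hh|hh
H/II-2 aff I-1×I-2: hh
⇒ H over [I-1,I-2,II-1,II-2]: 5 consistent
U/I-1 un ·: UU|Uu
U/I-2 ? ·: UU|Uu|uu
U/II-1 ? I-1×I-2: UU|Uu|uu
U/II-2 ? I-1×I-2: UU|Uu|uu
⇒ U over [I-1,I-2,II-1,II-2]: 23 consistent
W/I-1 ? ·: WW|Ww|ww
W/I-2 ? ·: WW|Ww|ww
W/II-1 ? I-1×I-2: WW|Ww|ww
W/II-2 ? I-1×I-2: WW|Ww|ww
⇒ W over [I-1,I-2,II-1,II-2]: 29 consistent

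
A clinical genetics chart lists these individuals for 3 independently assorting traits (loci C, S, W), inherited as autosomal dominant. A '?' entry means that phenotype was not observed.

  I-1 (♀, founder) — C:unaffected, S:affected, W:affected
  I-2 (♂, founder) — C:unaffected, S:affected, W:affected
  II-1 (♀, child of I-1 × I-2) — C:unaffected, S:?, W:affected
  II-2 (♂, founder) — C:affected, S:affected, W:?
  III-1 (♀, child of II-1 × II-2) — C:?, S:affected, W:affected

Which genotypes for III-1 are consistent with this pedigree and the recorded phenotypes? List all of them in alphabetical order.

C/I-1 un ·: cc
C/I-2 un ·: cc
C/II-1 un I-1×I-2: cc
C/II-2 aff ·: Cc|CC
C/III-1 ? II-1×II-2: cc|Cc
⇒ C over [I-1,I-2,II-1,II-2,III-1]: 3 consistent
S/I-1 aff ·: Ss|SS
S/I-2 aff ·: Ss|SS
S/II-1 ? I-1×I-2: ss|Ss|SS
S/II-2 aff ·: Ss|SS
S/III-1 aff II-1×II-2: Ss|SS
⇒ S over [I-1,I-2,II-1,II-2,III-1]: 26 consistent
W/I-1 aff ·: Ww|WW
W/I-2 aff ·: Ww|WW
W/II-1 aff I-1×I-2: Ww|WW
W/II-2 ? ·: ww|Ww|WW
W/III-1 aff II-1×II-2: Ww|WW
⇒ W over [I-1,I-2,II-1,II-2,III-1]: 31 consistent

III-1 ∈ {Cc SS WW, Cc SS Ww, Cc Ss WW, Cc Ss Ww, cc SS WW, cc SS Ww, cc Ss WW, cc Ss Ww}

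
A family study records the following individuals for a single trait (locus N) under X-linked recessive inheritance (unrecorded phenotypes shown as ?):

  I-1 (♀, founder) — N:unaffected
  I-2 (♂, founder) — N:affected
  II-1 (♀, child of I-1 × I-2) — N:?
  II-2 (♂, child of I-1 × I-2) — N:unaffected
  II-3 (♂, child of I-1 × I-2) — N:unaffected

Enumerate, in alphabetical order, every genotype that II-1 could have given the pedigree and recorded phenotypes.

II-1 ∈ {X^NX^n, X^nX^n}

N/I-1 un ·: X^NX^N|X^NX^n
N/I-2 aff ·: X^nY
N/II-1 ? I-1×I-2: X^NX^n|X^nX^n
N/II-2 un I-1×I-2: X^NY
N/II-3 un I-1×I-2: X^NY
⇒ N over [I-1,I-2,II-1,II-2,II-3]: 3 consistent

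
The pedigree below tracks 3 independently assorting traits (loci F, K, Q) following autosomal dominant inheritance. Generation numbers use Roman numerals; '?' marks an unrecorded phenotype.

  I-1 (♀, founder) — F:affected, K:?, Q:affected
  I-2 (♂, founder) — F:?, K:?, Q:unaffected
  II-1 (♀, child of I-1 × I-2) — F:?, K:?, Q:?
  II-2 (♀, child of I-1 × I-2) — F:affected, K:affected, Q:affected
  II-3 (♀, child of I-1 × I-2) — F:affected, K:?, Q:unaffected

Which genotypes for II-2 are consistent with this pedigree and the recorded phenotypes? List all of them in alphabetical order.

F/I-1 aff ·: Ff|FF
F/I-2 ? ·: ff|Ff|FF
F/II-1 ? I-1×I-2: ff|Ff|FF
F/II-2 aff I-1×I-2: Ff|FF
F/II-3 aff I-1×I-2: Ff|FF
⇒ F over [I-1,I-2,II-1,II-2,II-3]: 32 consistent
K/I-1 ? ·: kk|Kk|KK
K/I-2 ? ·: kk|Kk|KK
K/II-1 ? I-1×I-2: kk|Kk|KK
K/II-2 aff I-1×I-2: Kk|KK
K/II-3 ? I-1×I-2: kk|Kk|KK
⇒ K over [I-1,I-2,II-1,II-2,II-3]: 45 consistent
Q/I-1 aff ·: Qq
Q/I-2 un ·: qq
Q/II-1 ? I-1×I-2: qq|Qq
Q/II-2 aff I-1×I-2: Qq
Q/II-3 un I-1×I-2: qq
⇒ Q over [I-1,I-2,II-1,II-2,II-3]: 2 consistent

II-2 ∈ {FF KK Qq, FF Kk Qq, Ff KK Qq, Ff Kk Qq}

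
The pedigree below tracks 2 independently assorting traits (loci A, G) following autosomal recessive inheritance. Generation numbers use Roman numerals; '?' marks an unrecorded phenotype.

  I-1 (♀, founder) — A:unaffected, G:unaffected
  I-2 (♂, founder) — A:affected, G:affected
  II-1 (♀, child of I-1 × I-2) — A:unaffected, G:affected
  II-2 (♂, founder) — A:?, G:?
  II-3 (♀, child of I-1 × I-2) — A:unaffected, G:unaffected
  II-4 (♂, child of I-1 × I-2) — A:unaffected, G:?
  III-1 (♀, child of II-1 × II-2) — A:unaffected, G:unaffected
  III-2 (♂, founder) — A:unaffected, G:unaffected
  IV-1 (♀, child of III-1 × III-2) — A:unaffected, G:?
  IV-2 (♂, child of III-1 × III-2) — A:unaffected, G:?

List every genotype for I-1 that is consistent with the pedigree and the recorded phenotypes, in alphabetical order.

I-1 ∈ {AA Gg, Aa Gg}

A/I-1 un ·: AA|Aa
A/I-2 aff ·: aa
A/II-1 un I-1×I-2: Aa
A/II-2 ? ·: AA|Aa|aa
A/II-3 un I-1×I-2: Aa
A/II-4 un I-1×I-2: Aa
A/III-1 un II-1×II-2: AA|Aa
A/III-2 un ·: AA|Aa
A/IV-1 un III-1×III-2: AA|Aa
A/IV-2 un III-1×III-2: AA|Aa
⇒ A over [I-1,I-2,II-1,II-2,II-3,II-4,III-1,III-2,IV-1,IV-2]: 68 consistent
G/I-1 un ·: Gg
G/I-2 aff ·: gg
G/II-1 aff I-1×I-2: gg
G/II-2 ? ·: GG|Gg
G/II-3 un I-1×I-2: Gg
G/II-4 ? I-1×I-2: Gg|gg
G/III-1 un II-1×II-2: Gg
G/III-2 un ·: GG|Gg
G/IV-1 ? III-1×III-2: GG|Gg|gg
G/IV-2 ? III-1×III-2: GG|Gg|gg
⇒ G over [I-1,I-2,II-1,II-2,II-3,II-4,III-1,III-2,IV-1,IV-2]: 52 consistent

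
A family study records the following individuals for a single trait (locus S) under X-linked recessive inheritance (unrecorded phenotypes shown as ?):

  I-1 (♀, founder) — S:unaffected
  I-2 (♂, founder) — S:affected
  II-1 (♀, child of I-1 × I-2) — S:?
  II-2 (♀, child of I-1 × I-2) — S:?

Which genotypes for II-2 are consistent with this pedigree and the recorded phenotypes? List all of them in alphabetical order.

S/I-1 un ·: X^SX^S|X^SX^s
S/I-2 aff ·: X^sY
S/II-1 ? I-1×I-2: X^SX^s|X^sX^s
S/II-2 ? I-1×I-2: X^SX^s|X^sX^s
⇒ S over [I-1,I-2,II-1,II-2]: 5 consistent

II-2 ∈ {X^SX^s, X^sX^s}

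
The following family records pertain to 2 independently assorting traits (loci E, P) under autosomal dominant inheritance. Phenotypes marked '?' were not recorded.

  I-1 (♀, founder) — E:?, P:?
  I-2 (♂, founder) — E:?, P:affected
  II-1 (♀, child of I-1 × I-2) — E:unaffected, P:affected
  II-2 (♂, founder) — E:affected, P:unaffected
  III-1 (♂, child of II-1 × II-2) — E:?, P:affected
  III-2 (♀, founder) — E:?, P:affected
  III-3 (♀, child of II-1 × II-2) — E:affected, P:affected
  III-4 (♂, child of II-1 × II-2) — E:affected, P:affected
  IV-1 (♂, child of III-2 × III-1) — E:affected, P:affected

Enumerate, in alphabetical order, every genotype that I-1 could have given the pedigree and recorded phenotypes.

I-1 ∈ {Ee PP, Ee Pp, Ee pp, ee PP, ee Pp, ee pp}

E/I-1 ? ·: ee|Ee
E/I-2 ? ·: ee|Ee
E/II-1 un I-1×I-2: ee
E/II-2 aff ·: Ee|EE
E/III-1 ? II-1×II-2: ee|Ee
E/III-2 ? ·: ee|Ee|EE
E/III-3 aff II-1×II-2: Ee
E/III-4 aff II-1×II-2: Ee
E/IV-1 aff III-2×III-1: Ee|EE
⇒ E over [I-1,I-2,II-1,II-2,III-1,III-2,III-3,III-4,IV-1]: 48 consistent
P/I-1 ? ·: pp|Pp|PP
P/I-2 aff ·: Pp|PP
P/II-1 aff I-1×I-2: Pp|PP
P/II-2 un ·: pp
P/III-1 aff II-1×II-2: Pp
P/III-2 aff ·: Pp|PP
P/III-3 aff II-1×II-2: Pp
P/III-4 aff II-1×II-2: Pp
P/IV-1 aff III-2×III-1: Pp|PP
⇒ P over [I-1,I-2,II-1,II-2,III-1,III-2,III-3,III-4,IV-1]: 36 consistent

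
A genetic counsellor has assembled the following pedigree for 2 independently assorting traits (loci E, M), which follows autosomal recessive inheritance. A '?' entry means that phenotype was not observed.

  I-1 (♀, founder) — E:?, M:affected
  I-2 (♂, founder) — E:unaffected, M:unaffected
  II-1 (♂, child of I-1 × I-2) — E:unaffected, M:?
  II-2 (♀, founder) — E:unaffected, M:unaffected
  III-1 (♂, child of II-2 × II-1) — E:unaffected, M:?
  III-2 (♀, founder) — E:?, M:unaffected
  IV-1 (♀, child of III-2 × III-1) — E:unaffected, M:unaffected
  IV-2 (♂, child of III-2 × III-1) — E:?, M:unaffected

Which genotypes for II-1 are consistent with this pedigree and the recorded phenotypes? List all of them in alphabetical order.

E/I-1 ? ·: EE|Ee|ee
E/I-2 un ·: EE|Ee
E/II-1 un I-1×I-2: EE|Ee
E/II-2 un ·: EE|Ee
E/III-1 un II-2×II-1: EE|Ee
E/III-2 ? ·: EE|Ee|ee
E/IV-1 un III-2×III-1: EE|Ee
E/IV-2 ? III-2×III-1: EE|Ee|ee
⇒ E over [I-1,I-2,II-1,II-2,III-1,III-2,IV-1,IV-2]: 276 consistent
M/I-1 aff ·: mm
M/I-2 un ·: MM|Mm
M/II-1 ? I-1×I-2: Mm|mm
M/II-2 un ·: MM|Mm
M/III-1 ? II-2×II-1: MM|Mm|mm
M/III-2 un ·: MM|Mm
M/IV-1 un III-2×III-1: MM|Mm
M/IV-2 un III-2×III-1: MM|Mm
⇒ M over [I-1,I-2,II-1,II-2,III-1,III-2,IV-1,IV-2]: 74 consistent

II-1 ∈ {EE Mm, EE mm, Ee Mm, Ee mm}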